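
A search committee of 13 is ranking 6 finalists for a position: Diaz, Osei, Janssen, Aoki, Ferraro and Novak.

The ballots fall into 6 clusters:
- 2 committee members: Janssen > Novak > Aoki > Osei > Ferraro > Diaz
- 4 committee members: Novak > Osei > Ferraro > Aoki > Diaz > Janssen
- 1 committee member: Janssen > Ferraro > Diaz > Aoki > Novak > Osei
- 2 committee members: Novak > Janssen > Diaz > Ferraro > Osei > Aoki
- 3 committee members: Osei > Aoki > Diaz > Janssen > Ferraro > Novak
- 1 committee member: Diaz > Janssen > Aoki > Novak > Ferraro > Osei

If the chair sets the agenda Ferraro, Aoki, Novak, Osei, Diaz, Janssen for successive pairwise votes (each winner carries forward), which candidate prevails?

Janssen

Round 1: Ferraro vs Aoki — 7–6, Ferraro advances.
Round 2: Ferraro vs Novak — 4–9, Novak advances.
Round 3: Novak vs Osei — 10–3, Novak advances.
Round 4: Novak vs Diaz — 8–5, Novak advances.
Round 5: Novak vs Janssen — 6–7, Janssen advances.
Janssen survives the agenda.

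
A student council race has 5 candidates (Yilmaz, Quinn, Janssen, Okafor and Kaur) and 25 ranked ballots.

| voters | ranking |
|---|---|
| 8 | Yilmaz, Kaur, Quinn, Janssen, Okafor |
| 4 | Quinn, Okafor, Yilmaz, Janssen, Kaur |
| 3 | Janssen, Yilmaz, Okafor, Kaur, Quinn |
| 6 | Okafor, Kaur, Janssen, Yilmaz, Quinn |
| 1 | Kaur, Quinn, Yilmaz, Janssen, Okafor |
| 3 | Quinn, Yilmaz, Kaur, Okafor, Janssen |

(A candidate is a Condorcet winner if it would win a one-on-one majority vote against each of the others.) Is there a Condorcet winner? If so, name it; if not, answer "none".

Yilmaz

Check each pair by majority over 25 ballots:
Yilmaz vs Quinn: Yilmaz wins 17–8.
Yilmaz vs Janssen: Yilmaz wins 16–9.
Yilmaz vs Okafor: Yilmaz, 15–10.
Yilmaz vs Kaur: Yilmaz, 18–7.
Quinn vs Janssen: Quinn, 16–9.
Quinn vs Okafor: Quinn, 16–9.
Quinn vs Kaur: Kaur wins 18–7.
Janssen–Okafor: Okafor 13–12.
Janssen–Kaur: Kaur 18–7.
Okafor vs Kaur: Okafor, 13–12.
Yilmaz beats each of Quinn, Janssen, Okafor, Kaur — Yilmaz is the Condorcet winner.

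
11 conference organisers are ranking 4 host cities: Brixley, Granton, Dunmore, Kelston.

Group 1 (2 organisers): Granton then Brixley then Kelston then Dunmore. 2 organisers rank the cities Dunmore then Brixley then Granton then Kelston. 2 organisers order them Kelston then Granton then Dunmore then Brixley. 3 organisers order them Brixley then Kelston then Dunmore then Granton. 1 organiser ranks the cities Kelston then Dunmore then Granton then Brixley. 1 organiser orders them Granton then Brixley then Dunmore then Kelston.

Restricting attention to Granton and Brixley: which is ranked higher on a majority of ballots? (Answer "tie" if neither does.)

Ballots ranking Granton above Brixley: 2 + 2 + 1 + 1 = 6.
Ballots ranking Brixley above Granton: 11 − 6 = 5.
Granton wins the head-to-head 6–5.

Granton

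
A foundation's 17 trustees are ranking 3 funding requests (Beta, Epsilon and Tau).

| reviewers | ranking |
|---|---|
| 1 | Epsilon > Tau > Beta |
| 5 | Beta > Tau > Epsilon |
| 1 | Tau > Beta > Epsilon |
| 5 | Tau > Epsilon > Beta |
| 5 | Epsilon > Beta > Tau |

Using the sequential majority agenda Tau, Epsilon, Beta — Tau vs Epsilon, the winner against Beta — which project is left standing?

Round 1: Tau vs Epsilon — 11–6, Tau advances.
Round 2: Tau vs Beta — 7–10, Beta advances.
The agenda winner is Beta.

Beta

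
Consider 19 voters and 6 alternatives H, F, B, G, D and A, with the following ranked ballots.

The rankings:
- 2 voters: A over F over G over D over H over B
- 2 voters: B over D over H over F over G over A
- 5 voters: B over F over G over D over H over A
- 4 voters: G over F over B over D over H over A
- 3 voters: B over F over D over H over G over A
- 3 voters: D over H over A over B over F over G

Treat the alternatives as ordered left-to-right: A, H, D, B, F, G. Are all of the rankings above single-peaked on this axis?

no

Axis positions: A=1, H=2, D=3, B=4, F=5, G=6.
Type 1: ranking walks positions 1-5-6-3-2-4; F is ranked above H even though H lies between F and the peak A on the axis — preferences dip and rise again. Not single-peaked.
Type 2 (peak B at position 4): ranking walks positions 4-3-2-5-6-1, expanding outward from the peak — single-peaked.
Type 3 (peak B at position 4): ranking walks positions 4-5-6-3-2-1, expanding outward from the peak — single-peaked.
Type 4 (peak G at position 6): ranking walks positions 6-5-4-3-2-1, expanding outward from the peak — single-peaked.
Type 5 (peak B at position 4): ranking walks positions 4-5-3-2-6-1, expanding outward from the peak — single-peaked.
Type 6 (peak D at position 3): ranking walks positions 3-2-1-4-5-6, expanding outward from the peak — single-peaked.
Type 1 violates single-peakedness, so the profile is not single-peaked on this axis.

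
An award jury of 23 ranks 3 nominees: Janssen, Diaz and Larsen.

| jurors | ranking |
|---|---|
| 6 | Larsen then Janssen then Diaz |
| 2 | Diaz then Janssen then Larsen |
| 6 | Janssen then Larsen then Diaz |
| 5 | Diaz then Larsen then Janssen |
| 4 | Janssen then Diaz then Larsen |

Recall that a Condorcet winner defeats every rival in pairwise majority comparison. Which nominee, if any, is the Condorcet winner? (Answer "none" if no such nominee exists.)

Check each pair by majority over 23 ballots:
Janssen vs Diaz: Janssen preferred on 6+6+4 = 16 ballots; Janssen wins 16–7.
Janssen vs Larsen: 2+6+4 = 12 for Janssen, 11 for Larsen — Janssen by 12–11.
Diaz vs Larsen: Diaz preferred on 2+5+4 = 11 ballots; Larsen wins 12–11.
Janssen defeats every rival head-to-head and is the Condorcet winner.

Janssen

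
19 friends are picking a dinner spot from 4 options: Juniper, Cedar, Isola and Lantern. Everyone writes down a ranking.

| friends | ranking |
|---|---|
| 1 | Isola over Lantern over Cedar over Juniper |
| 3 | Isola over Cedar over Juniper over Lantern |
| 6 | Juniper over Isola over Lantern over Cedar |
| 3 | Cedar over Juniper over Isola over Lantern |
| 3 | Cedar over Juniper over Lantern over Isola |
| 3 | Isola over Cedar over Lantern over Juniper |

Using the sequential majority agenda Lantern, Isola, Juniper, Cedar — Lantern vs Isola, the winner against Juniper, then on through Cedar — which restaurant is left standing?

Round 1: Lantern vs Isola — 3–16, Isola advances.
Round 2: Isola vs Juniper — 7–12, Juniper advances.
Round 3: Juniper vs Cedar — 6–13, Cedar advances.
The agenda winner is Cedar.

Cedar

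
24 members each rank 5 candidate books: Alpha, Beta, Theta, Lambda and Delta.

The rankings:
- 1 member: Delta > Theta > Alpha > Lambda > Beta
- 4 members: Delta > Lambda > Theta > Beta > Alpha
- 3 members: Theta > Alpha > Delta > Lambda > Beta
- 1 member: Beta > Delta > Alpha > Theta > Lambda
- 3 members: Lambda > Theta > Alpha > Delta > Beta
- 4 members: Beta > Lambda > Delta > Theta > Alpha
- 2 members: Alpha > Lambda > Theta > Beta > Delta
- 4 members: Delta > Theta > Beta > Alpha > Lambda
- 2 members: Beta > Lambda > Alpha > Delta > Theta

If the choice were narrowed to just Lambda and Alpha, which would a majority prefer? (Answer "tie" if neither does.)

Ballots ranking Lambda above Alpha: 4 + 3 + 4 + 2 = 13.
Ballots ranking Alpha above Lambda: 24 − 13 = 11.
Lambda wins the head-to-head 13–11.

Lambda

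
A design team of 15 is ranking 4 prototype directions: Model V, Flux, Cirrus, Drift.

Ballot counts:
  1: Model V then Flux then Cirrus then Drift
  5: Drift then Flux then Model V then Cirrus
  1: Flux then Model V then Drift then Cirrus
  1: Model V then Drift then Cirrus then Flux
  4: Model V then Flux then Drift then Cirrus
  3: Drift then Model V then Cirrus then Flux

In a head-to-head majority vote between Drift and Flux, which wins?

Drift

Ballots ranking Drift above Flux: 5 + 1 + 3 = 9.
Ballots ranking Flux above Drift: 15 − 9 = 6.
Drift wins the head-to-head 9–6.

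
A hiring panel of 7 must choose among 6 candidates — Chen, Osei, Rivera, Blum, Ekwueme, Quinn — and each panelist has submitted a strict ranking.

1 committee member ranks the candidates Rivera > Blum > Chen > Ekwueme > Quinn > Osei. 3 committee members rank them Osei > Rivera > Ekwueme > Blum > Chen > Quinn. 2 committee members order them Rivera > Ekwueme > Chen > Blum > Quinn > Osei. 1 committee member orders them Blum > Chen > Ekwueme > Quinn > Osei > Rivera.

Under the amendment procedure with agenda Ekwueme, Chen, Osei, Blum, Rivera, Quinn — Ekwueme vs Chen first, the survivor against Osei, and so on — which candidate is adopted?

Rivera

Round 1: Ekwueme vs Chen — 5–2, Ekwueme advances.
Round 2: Ekwueme vs Osei — 4–3, Ekwueme advances.
Round 3: Ekwueme vs Blum — 5–2, Ekwueme advances.
Round 4: Ekwueme vs Rivera — 1–6, Rivera advances.
Round 5: Rivera vs Quinn — 6–1, Rivera advances.
The agenda winner is Rivera.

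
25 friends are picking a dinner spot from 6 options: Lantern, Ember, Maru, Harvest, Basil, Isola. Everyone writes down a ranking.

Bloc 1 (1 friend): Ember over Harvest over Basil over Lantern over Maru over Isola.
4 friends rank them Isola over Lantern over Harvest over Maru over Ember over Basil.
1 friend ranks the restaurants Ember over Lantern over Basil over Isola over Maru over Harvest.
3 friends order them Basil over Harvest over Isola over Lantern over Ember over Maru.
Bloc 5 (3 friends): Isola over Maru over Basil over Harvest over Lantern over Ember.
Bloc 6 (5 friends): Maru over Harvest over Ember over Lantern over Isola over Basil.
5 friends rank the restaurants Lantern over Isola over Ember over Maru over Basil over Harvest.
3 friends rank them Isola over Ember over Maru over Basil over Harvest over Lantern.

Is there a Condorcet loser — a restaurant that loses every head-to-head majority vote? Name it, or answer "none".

none

Pairwise majorities:
Lantern vs Ember: 15 to 10, Lantern.
Lantern vs Maru: Lantern is ranked higher on 1+4+1+3+5 = 14 ballots, Maru on 11. Lantern wins 14–11.
Lantern–Harvest: Harvest 15–10.
Lantern–Basil: Lantern 15–10.
Lantern–Isola: Isola 13–12.
Ember–Maru: Ember 13–12.
Ember vs Harvest: Harvest wins 15–10.
Ember vs Basil: 1+4+1+5+5+3 = 19 for Ember, 6 for Basil — Ember by 19–6.
Ember vs Isola: Ember preferred on 1+1+5 = 7 ballots; Isola wins 18–7.
Maru vs Harvest: Maru is ranked higher on 1+3+5+5+3 = 17 ballots, Harvest on 8. Maru wins 17–8.
Maru vs Basil: Maru is ranked higher on 4+3+5+5+3 = 20 ballots, Basil on 5. Maru wins 20–5.
Maru vs Isola: Isola, 19–6.
Harvest vs Basil: 1+4+5 = 10 for Harvest, 15 for Basil — Basil by 15–10.
Harvest vs Isola: Isola wins 16–9.
Basil vs Isola: Basil is ranked higher on 1+1+3 = 5 ballots, Isola on 20. Isola wins 20–5.
No restaurant is winless: Lantern beats Ember; Ember beats Maru; Maru beats Harvest; Harvest beats Lantern; Basil beats Harvest; Isola beats Lantern. There is no Condorcet loser.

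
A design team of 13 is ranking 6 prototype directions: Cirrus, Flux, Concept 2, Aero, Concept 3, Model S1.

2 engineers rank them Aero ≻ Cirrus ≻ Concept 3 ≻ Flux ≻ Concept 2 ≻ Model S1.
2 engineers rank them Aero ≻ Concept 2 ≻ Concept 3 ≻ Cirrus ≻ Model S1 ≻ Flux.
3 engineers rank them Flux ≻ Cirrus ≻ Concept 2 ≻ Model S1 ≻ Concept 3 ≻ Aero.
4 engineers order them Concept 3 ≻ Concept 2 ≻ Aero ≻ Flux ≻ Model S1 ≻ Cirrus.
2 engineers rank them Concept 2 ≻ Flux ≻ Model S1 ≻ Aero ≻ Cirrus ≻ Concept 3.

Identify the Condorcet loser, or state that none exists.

Head-to-head results (13 engineers):
Cirrus–Flux: Flux 9–4.
Cirrus vs Concept 2: 2+3 = 5 for Cirrus, 8 for Concept 2 — Concept 2 by 8–5.
Cirrus vs Aero: Aero wins 10–3.
Cirrus vs Concept 3: Cirrus wins 7–6.
Cirrus vs Model S1: Cirrus, 7–6.
Flux vs Concept 2: 5 to 8, Concept 2.
Flux vs Aero: Aero, 8–5.
Flux–Concept 3: Concept 3 8–5.
Flux vs Model S1: Flux, 11–2.
Concept 2 vs Aero: 3+4+2 = 9 for Concept 2, 4 for Aero — Concept 2 by 9–4.
Concept 2–Concept 3: Concept 2 7–6.
Concept 2 vs Model S1: Concept 2 wins 13–0.
Aero vs Concept 3: Concept 3, 7–6.
Aero vs Model S1: Aero wins 8–5.
Concept 3–Model S1: Concept 3 8–5.
Model S1 is beaten in every head-to-head and is the Condorcet loser.

Model S1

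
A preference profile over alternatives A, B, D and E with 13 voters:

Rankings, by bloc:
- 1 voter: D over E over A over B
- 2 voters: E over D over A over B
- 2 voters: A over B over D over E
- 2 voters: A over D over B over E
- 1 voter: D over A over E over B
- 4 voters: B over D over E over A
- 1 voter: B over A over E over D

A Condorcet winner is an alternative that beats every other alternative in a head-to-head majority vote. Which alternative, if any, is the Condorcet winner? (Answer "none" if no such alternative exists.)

Pairwise majorities:
A vs B: A wins 8–5.
A vs D: 2+2+1 = 5 for A, 8 for D — D by 8–5.
A vs E: E, 7–6.
B vs D: 2+4+1 = 7 for B, 6 for D — B by 7–6.
B vs E: B, 9–4.
D vs E: 1+2+2+1+4 = 10 for D, 3 for E — D by 10–3.
Every alternative loses at least once (A loses to D; B loses to A; D loses to B; E loses to B). The majority relation contains the cycle A → B → D → A, so there is no Condorcet winner.

none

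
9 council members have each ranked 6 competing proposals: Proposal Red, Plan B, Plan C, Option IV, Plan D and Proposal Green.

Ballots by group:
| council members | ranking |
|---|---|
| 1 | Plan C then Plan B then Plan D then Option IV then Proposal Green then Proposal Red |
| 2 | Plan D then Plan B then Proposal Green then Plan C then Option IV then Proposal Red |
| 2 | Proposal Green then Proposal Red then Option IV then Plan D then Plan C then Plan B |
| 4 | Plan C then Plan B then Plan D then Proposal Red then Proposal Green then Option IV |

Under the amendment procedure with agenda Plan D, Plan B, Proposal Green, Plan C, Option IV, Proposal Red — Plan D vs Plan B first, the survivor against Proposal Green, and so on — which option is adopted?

Round 1: Plan D vs Plan B — 4–5, Plan B advances.
Round 2: Plan B vs Proposal Green — 7–2, Plan B advances.
Round 3: Plan B vs Plan C — 2–7, Plan C advances.
Round 4: Plan C vs Option IV — 7–2, Plan C advances.
Round 5: Plan C vs Proposal Red — 7–2, Plan C advances.
Plan C survives the agenda.

Plan C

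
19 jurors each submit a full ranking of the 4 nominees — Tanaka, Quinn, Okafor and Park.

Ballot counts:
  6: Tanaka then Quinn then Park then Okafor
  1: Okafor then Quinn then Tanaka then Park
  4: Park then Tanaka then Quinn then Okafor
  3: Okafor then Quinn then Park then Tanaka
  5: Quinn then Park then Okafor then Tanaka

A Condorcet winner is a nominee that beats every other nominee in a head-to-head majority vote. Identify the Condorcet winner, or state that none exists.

none

Check each pair by majority over 19 ballots:
Tanaka–Quinn: Tanaka 10–9.
Tanaka–Okafor: Tanaka 10–9.
Tanaka vs Park: Park wins 12–7.
Quinn vs Okafor: Quinn wins 15–4.
Quinn vs Park: Quinn, 15–4.
Okafor–Park: Park 15–4.
Each nominee drops at least one matchup (Tanaka loses to Park; Quinn loses to Tanaka; Okafor loses to Tanaka; Park loses to Quinn); the cycle Tanaka → Quinn → Park → Tanaka rules out a Condorcet winner.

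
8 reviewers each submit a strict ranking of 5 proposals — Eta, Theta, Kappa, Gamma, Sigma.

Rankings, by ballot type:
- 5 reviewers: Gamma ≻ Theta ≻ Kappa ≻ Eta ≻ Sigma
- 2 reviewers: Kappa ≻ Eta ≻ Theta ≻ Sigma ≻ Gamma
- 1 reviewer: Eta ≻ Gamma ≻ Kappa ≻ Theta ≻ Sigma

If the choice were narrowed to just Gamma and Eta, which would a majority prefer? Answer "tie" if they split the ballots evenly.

Gamma

Ballots ranking Gamma above Eta: 5.
Ballots ranking Eta above Gamma: 8 − 5 = 3.
Gamma wins the head-to-head 5–3.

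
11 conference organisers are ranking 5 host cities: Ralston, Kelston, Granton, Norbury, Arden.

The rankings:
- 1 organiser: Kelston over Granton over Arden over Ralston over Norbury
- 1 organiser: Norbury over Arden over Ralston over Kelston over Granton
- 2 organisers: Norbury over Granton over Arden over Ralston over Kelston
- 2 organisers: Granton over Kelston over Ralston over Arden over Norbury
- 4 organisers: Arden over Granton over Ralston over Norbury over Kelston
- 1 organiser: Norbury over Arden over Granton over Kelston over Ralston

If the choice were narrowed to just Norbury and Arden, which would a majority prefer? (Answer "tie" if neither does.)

Arden

Ballots ranking Norbury above Arden: 1 + 2 + 1 = 4.
Ballots ranking Arden above Norbury: 11 − 4 = 7.
Arden wins the head-to-head 7–4.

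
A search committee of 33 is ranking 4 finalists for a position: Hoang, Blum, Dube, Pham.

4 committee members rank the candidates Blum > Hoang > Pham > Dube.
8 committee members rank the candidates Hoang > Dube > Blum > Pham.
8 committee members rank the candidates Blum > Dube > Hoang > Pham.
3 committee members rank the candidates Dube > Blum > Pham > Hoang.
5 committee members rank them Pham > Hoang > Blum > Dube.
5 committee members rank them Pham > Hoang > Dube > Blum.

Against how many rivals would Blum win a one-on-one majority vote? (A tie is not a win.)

Blum against each rival (33 committee members):
Blum vs Hoang: Hoang wins 18–15.
Blum vs Dube: 4+8+5 = 17 for Blum, 16 for Dube — Blum by 17–16.
Blum vs Pham: Blum, 23–10.
Blum beats Dube, Pham; loses to Hoang — 2 pairwise wins.

2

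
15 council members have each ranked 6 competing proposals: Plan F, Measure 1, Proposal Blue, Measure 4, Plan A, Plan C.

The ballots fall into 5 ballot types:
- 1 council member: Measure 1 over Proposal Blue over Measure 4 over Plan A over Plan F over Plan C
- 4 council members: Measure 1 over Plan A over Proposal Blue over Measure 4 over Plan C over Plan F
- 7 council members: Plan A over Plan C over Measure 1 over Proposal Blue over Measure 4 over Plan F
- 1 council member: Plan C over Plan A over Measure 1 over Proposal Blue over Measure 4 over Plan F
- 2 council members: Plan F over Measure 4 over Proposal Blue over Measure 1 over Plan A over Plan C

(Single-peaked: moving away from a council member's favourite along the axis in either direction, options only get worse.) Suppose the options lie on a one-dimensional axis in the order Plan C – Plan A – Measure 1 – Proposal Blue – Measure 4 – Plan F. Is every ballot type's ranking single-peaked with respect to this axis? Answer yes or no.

Axis positions: Plan C=1, Plan A=2, Measure 1=3, Proposal Blue=4, Measure 4=5, Plan F=6.
Ballot type 1 (peak Measure 1 at position 3): ranking walks positions 3-4-5-2-6-1, expanding outward from the peak — single-peaked.
Ballot type 2 (peak Measure 1 at position 3): ranking walks positions 3-2-4-5-1-6, expanding outward from the peak — single-peaked.
Ballot type 3 (peak Plan A at position 2): ranking walks positions 2-1-3-4-5-6, expanding outward from the peak — single-peaked.
Ballot type 4 (peak Plan C at position 1): ranking walks positions 1-2-3-4-5-6, expanding outward from the peak — single-peaked.
Ballot type 5 (peak Plan F at position 6): ranking walks positions 6-5-4-3-2-1, expanding outward from the peak — single-peaked.
Every ranking is single-peaked on this axis.

yes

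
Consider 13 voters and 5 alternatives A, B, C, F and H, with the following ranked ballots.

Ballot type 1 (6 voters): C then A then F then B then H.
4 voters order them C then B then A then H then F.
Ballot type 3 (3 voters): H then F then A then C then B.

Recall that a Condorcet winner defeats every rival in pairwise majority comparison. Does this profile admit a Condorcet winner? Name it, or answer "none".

Pairwise majorities:
A vs B: A, 9–4.
A vs C: C wins 10–3.
A vs F: A, 10–3.
A vs H: 6+4 = 10 for A, 3 for H — A by 10–3.
B vs C: 0 to 13, C.
B vs F: B is ranked higher on 4 ballots, F on 9. F wins 9–4.
B vs H: 10 to 3, B.
C vs F: 6+4 = 10 for C, 3 for F — C by 10–3.
C vs H: 10 to 3, C.
F vs H: 6 to 7, H.
C beats each of A, B, F, H — C is the Condorcet winner.

C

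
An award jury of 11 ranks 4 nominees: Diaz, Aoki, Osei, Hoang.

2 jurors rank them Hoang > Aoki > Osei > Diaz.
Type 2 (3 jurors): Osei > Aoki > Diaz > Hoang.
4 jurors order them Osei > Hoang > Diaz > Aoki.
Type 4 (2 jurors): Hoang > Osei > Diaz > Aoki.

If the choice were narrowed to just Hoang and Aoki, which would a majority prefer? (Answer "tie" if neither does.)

Hoang

Ballots ranking Hoang above Aoki: 2 + 4 + 2 = 8.
Ballots ranking Aoki above Hoang: 11 − 8 = 3.
Hoang wins the head-to-head 8–3.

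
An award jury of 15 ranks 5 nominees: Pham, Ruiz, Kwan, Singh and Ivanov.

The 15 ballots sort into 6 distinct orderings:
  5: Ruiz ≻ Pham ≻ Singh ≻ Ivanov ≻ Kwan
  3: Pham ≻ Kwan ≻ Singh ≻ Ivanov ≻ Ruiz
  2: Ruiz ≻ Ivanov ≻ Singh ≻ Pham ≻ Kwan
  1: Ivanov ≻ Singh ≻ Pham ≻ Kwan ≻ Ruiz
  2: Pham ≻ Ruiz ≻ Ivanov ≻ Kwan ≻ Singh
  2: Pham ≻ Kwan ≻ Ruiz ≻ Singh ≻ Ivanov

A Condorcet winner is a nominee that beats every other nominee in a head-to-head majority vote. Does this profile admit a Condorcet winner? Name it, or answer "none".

Head-to-head results (15 jurors):
Pham vs Ruiz: 8 to 7, Pham.
Pham vs Kwan: Pham is ranked higher on 5+3+2+1+2+2 = 15 ballots, Kwan on 0. Pham wins 15–0.
Pham vs Singh: 5+3+2+2 = 12 for Pham, 3 for Singh — Pham by 12–3.
Pham vs Ivanov: Pham preferred on 5+3+2+2 = 12 ballots; Pham wins 12–3.
Ruiz vs Kwan: Ruiz preferred on 5+2+2 = 9 ballots; Ruiz wins 9–6.
Ruiz vs Singh: Ruiz is ranked higher on 5+2+2+2 = 11 ballots, Singh on 4. Ruiz wins 11–4.
Ruiz vs Ivanov: Ruiz preferred on 5+2+2+2 = 11 ballots; Ruiz wins 11–4.
Kwan vs Singh: 3+2+2 = 7 for Kwan, 8 for Singh — Singh by 8–7.
Kwan vs Ivanov: Kwan preferred on 3+2 = 5 ballots; Ivanov wins 10–5.
Singh vs Ivanov: 5+3+2 = 10 for Singh, 5 for Ivanov — Singh by 10–5.
Only Pham has no losses; Pham is the Condorcet winner.

Pham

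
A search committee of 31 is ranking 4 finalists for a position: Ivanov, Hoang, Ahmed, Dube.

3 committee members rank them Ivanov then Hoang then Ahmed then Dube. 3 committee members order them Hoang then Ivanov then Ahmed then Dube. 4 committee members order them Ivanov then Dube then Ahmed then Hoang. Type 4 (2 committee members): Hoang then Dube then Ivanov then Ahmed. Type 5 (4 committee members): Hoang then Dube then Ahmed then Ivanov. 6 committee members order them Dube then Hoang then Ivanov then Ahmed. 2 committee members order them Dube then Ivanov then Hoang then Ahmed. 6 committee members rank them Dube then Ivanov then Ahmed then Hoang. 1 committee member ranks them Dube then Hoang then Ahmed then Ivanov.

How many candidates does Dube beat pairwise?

Dube against each rival (31 committee members):
Dube vs Ivanov: Dube preferred on 2+4+6+2+6+1 = 21 ballots; Dube wins 21–10.
Dube vs Hoang: Dube wins 19–12.
Dube vs Ahmed: 25 to 6, Dube.
Dube beats Ivanov, Hoang, Ahmed — 3 pairwise wins.

3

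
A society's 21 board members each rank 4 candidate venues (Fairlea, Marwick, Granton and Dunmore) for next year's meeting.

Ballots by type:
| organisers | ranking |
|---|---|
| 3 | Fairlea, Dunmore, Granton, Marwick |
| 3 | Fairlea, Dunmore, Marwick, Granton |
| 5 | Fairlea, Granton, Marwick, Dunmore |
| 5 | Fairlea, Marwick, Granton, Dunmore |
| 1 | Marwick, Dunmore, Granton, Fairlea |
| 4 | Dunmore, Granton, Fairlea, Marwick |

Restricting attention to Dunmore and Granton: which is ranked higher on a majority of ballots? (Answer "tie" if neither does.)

Dunmore

Ballots ranking Dunmore above Granton: 3 + 3 + 1 + 4 = 11.
Ballots ranking Granton above Dunmore: 21 − 11 = 10.
Dunmore wins the head-to-head 11–10.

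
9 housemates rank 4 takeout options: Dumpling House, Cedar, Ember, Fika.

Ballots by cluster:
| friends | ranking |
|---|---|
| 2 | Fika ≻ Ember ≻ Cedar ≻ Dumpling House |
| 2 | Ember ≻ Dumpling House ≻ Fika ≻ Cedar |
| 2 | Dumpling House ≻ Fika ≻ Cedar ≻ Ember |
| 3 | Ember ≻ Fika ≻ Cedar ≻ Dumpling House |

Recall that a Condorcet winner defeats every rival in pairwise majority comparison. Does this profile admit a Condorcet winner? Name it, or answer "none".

Head-to-head results (9 friends):
Dumpling House vs Cedar: Cedar wins 5–4.
Dumpling House vs Ember: Ember, 7–2.
Dumpling House–Fika: Fika 5–4.
Cedar vs Ember: Ember, 7–2.
Cedar vs Fika: Fika, 9–0.
Ember–Fika: Ember 5–4.
Ember beats each of Dumpling House, Cedar, Fika — Ember is the Condorcet winner.

Ember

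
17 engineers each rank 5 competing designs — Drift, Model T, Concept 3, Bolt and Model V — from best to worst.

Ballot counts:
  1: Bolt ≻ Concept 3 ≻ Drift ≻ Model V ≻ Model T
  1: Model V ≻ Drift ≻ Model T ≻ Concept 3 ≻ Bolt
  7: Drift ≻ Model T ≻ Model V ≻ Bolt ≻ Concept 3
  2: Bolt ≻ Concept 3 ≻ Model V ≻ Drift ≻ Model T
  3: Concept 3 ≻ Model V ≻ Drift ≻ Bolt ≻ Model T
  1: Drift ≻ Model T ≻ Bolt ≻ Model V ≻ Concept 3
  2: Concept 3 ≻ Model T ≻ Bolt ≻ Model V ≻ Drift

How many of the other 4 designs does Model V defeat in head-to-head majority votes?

Model V against each rival (17 engineers):
Model V vs Drift: Model V is ranked higher on 1+2+3+2 = 8 ballots, Drift on 9. Drift wins 9–8.
Model V vs Model T: Model V preferred on 1+1+2+3 = 7 ballots; Model T wins 10–7.
Model V vs Concept 3: Model V wins 9–8.
Model V vs Bolt: Model V preferred on 1+7+3 = 11 ballots; Model V wins 11–6.
Model V beats Concept 3, Bolt; loses to Drift, Model T — 2 pairwise wins.

2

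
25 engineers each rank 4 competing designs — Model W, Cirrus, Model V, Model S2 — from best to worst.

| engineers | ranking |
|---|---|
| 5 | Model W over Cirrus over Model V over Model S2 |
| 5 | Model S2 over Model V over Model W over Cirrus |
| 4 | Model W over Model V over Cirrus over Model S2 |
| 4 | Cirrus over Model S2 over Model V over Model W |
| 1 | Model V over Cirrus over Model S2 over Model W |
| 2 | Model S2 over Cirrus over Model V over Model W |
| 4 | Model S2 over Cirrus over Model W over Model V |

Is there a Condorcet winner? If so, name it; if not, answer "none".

Head-to-head results (25 engineers):
Model W vs Cirrus: Model W is ranked higher on 5+5+4 = 14 ballots, Cirrus on 11. Model W wins 14–11.
Model W vs Model V: Model W is ranked higher on 5+4+4 = 13 ballots, Model V on 12. Model W wins 13–12.
Model W vs Model S2: Model W preferred on 5+4 = 9 ballots; Model S2 wins 16–9.
Cirrus vs Model V: Cirrus is ranked higher on 5+4+2+4 = 15 ballots, Model V on 10. Cirrus wins 15–10.
Cirrus vs Model S2: 5+4+4+1 = 14 for Cirrus, 11 for Model S2 — Cirrus by 14–11.
Model V vs Model S2: Model V is ranked higher on 5+4+1 = 10 ballots, Model S2 on 15. Model S2 wins 15–10.
No design is unbeaten: Model W loses to Model S2; Cirrus loses to Model W; Model V loses to Model W; Model S2 loses to Cirrus. In particular Model W > Cirrus > Model S2 > Model W is a majority cycle — no Condorcet winner exists.

none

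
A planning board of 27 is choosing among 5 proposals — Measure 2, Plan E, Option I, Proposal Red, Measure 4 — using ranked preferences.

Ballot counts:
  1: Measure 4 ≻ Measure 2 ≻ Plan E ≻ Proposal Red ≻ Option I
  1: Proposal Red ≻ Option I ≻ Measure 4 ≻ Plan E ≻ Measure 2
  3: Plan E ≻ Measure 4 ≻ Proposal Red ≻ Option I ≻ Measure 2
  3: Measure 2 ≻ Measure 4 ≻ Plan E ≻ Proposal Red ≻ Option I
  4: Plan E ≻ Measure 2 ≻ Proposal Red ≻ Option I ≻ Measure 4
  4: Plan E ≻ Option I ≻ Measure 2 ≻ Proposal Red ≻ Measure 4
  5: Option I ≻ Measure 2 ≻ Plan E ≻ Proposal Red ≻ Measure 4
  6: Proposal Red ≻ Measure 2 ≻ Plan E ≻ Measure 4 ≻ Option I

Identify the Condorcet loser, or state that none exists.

Head-to-head results (27 council members):
Measure 2 vs Plan E: 15 to 12, Measure 2.
Measure 2 vs Option I: Measure 2 wins 14–13.
Measure 2–Proposal Red: Measure 2 17–10.
Measure 2 vs Measure 4: 22 to 5, Measure 2.
Plan E vs Option I: Plan E preferred on 1+3+3+4+4+6 = 21 ballots; Plan E wins 21–6.
Plan E–Proposal Red: Plan E 20–7.
Plan E vs Measure 4: Plan E, 22–5.
Option I–Proposal Red: Proposal Red 18–9.
Option I vs Measure 4: Option I preferred on 1+4+4+5 = 14 ballots; Option I wins 14–13.
Proposal Red–Measure 4: Proposal Red 20–7.
Only Measure 4 has no wins; Measure 4 is the Condorcet loser.

Measure 4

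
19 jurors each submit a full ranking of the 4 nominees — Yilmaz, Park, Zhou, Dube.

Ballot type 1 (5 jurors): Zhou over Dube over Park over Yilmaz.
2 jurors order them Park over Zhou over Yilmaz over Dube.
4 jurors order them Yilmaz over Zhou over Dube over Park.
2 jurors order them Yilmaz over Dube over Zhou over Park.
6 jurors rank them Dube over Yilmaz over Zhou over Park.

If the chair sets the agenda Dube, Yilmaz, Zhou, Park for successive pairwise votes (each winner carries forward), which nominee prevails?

Round 1: Dube vs Yilmaz — 11–8, Dube advances.
Round 2: Dube vs Zhou — 8–11, Zhou advances.
Round 3: Zhou vs Park — 17–2, Zhou advances.
Zhou survives the agenda.

Zhou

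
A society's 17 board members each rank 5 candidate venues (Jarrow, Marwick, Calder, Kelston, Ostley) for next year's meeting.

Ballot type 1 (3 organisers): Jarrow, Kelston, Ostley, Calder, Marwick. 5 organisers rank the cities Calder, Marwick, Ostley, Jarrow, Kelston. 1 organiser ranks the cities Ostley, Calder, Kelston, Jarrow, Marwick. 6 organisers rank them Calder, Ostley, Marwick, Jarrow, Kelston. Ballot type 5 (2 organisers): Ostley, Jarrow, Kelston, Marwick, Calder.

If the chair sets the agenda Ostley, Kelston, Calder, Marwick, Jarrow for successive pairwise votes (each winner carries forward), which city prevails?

Calder

Round 1: Ostley vs Kelston — 14–3, Ostley advances.
Round 2: Ostley vs Calder — 6–11, Calder advances.
Round 3: Calder vs Marwick — 15–2, Calder advances.
Round 4: Calder vs Jarrow — 12–5, Calder advances.
Calder survives the agenda.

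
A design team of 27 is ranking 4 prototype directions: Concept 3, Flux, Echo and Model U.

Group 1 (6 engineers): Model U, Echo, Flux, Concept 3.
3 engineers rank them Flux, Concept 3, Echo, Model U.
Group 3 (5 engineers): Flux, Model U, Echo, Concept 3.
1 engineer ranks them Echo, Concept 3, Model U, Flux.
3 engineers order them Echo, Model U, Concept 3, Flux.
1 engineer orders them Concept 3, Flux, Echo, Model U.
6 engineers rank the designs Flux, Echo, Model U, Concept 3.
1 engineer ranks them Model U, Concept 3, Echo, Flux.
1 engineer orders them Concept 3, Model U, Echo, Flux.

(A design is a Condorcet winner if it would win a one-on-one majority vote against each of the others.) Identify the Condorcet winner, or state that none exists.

Flux

Head-to-head results (27 engineers):
Concept 3 vs Flux: Concept 3 is ranked higher on 1+3+1+1+1 = 7 ballots, Flux on 20. Flux wins 20–7.
Concept 3 vs Echo: Concept 3 preferred on 3+1+1+1 = 6 ballots; Echo wins 21–6.
Concept 3 vs Model U: Concept 3 is ranked higher on 3+1+1+1 = 6 ballots, Model U on 21. Model U wins 21–6.
Flux vs Echo: 3+5+1+6 = 15 for Flux, 12 for Echo — Flux by 15–12.
Flux vs Model U: Flux preferred on 3+5+1+6 = 15 ballots; Flux wins 15–12.
Echo vs Model U: 14 to 13, Echo.
Flux defeats every rival head-to-head and is the Condorcet winner.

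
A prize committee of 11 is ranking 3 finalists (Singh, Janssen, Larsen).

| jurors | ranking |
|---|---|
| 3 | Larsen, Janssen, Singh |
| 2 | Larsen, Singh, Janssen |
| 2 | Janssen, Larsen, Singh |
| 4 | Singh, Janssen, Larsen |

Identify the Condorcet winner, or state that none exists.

none

Head-to-head results (11 jurors):
Singh vs Janssen: Singh, 6–5.
Singh–Larsen: Larsen 7–4.
Janssen vs Larsen: Janssen wins 6–5.
No nominee is unbeaten: Singh loses to Larsen; Janssen loses to Singh; Larsen loses to Janssen. In particular Singh beats Janssen beats Larsen beats Singh is a majority cycle — no Condorcet winner exists.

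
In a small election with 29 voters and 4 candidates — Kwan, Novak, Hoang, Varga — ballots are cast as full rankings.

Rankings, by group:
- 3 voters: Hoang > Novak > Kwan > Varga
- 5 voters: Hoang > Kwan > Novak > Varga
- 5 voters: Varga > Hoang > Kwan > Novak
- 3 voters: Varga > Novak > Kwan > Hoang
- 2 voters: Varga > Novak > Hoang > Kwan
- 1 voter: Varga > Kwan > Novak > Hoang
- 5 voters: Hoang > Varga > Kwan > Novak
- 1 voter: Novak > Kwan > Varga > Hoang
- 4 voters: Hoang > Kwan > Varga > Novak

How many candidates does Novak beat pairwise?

Novak against each rival (29 voters):
Novak vs Kwan: 3+3+2+1 = 9 for Novak, 20 for Kwan — Kwan by 20–9.
Novak vs Hoang: Novak is ranked higher on 3+2+1+1 = 7 ballots, Hoang on 22. Hoang wins 22–7.
Novak vs Varga: Varga, 20–9.
Novak beats no one; loses to Kwan, Hoang, Varga — 0 pairwise wins.

0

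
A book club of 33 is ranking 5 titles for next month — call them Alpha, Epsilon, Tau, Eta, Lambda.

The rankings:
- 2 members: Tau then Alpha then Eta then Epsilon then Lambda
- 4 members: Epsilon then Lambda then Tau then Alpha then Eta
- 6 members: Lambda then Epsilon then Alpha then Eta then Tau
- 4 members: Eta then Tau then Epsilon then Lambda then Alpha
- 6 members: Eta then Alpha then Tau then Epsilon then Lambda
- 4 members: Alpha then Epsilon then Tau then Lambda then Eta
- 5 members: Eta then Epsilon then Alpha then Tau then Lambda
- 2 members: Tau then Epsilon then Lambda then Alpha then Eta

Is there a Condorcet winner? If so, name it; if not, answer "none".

Head-to-head results (33 members):
Alpha vs Epsilon: Alpha is ranked higher on 2+6+4 = 12 ballots, Epsilon on 21. Epsilon wins 21–12.
Alpha vs Tau: Alpha preferred on 6+6+4+5 = 21 ballots; Alpha wins 21–12.
Alpha vs Eta: Alpha is ranked higher on 2+4+6+4+2 = 18 ballots, Eta on 15. Alpha wins 18–15.
Alpha vs Lambda: 2+6+4+5 = 17 for Alpha, 16 for Lambda — Alpha by 17–16.
Epsilon vs Tau: Epsilon is ranked higher on 4+6+4+5 = 19 ballots, Tau on 14. Epsilon wins 19–14.
Epsilon vs Eta: Epsilon is ranked higher on 4+6+4+2 = 16 ballots, Eta on 17. Eta wins 17–16.
Epsilon vs Lambda: Epsilon is ranked higher on 27 ballots, Lambda on 6. Epsilon wins 27–6.
Tau vs Eta: Tau is ranked higher on 2+4+4+2 = 12 ballots, Eta on 21. Eta wins 21–12.
Tau vs Lambda: 2+4+6+4+5+2 = 23 for Tau, 10 for Lambda — Tau by 23–10.
Eta vs Lambda: 2+4+6+5 = 17 for Eta, 16 for Lambda — Eta by 17–16.
Every book loses at least once (Alpha loses to Epsilon; Epsilon loses to Eta; Tau loses to Alpha; Eta loses to Alpha; Lambda loses to Alpha). The majority relation contains the cycle Alpha → Eta → Epsilon → Alpha, so there is no Condorcet winner.

none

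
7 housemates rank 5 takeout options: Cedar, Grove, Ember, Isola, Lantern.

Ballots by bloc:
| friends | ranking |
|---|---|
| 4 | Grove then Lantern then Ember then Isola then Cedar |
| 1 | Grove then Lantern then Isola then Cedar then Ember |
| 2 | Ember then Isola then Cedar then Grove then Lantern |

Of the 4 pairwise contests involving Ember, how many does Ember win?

Ember against each rival (7 friends):
Ember vs Cedar: Ember wins 6–1.
Ember vs Grove: Ember preferred on 2 ballots; Grove wins 5–2.
Ember vs Isola: Ember, 6–1.
Ember vs Lantern: Ember preferred on 2 ballots; Lantern wins 5–2.
Ember beats Cedar, Isola; loses to Grove, Lantern — 2 pairwise wins.

2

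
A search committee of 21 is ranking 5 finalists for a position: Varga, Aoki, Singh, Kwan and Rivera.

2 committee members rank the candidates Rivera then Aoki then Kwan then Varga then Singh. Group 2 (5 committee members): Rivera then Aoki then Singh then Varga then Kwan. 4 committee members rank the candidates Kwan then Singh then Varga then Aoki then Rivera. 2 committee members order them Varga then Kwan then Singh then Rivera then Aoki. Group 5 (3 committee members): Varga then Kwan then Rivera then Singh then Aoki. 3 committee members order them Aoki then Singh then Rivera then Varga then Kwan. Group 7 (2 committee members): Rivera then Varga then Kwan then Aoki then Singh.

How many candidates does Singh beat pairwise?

1

Singh against each rival (21 committee members):
Singh vs Varga: Singh is ranked higher on 5+4+3 = 12 ballots, Varga on 9. Singh wins 12–9.
Singh vs Aoki: Singh preferred on 4+2+3 = 9 ballots; Aoki wins 12–9.
Singh vs Kwan: 5+3 = 8 for Singh, 13 for Kwan — Kwan by 13–8.
Singh vs Rivera: Singh preferred on 4+2+3 = 9 ballots; Rivera wins 12–9.
Singh beats Varga; loses to Aoki, Kwan, Rivera — 1 pairwise win.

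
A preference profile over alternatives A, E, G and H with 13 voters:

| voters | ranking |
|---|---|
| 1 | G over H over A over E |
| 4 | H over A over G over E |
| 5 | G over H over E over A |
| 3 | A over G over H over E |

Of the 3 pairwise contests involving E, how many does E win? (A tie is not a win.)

E against each rival (13 voters):
E vs A: A wins 8–5.
E vs G: G, 13–0.
E–H: H 13–0.
E beats no one; loses to A, G, H — 0 pairwise wins.

0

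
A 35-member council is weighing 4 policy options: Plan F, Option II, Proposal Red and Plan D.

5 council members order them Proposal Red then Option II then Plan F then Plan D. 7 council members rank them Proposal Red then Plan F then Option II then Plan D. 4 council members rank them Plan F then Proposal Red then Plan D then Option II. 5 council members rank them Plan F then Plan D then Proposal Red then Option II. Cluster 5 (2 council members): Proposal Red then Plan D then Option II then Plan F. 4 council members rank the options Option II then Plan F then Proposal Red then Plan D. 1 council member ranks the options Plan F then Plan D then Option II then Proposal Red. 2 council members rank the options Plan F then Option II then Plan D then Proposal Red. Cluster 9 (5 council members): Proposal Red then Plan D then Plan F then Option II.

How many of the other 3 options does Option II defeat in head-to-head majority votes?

Option II against each rival (35 council members):
Option II vs Plan F: Option II preferred on 5+2+4 = 11 ballots; Plan F wins 24–11.
Option II vs Proposal Red: Option II preferred on 4+1+2 = 7 ballots; Proposal Red wins 28–7.
Option II vs Plan D: Option II wins 18–17.
Option II beats Plan D; loses to Plan F, Proposal Red — 1 pairwise win.

1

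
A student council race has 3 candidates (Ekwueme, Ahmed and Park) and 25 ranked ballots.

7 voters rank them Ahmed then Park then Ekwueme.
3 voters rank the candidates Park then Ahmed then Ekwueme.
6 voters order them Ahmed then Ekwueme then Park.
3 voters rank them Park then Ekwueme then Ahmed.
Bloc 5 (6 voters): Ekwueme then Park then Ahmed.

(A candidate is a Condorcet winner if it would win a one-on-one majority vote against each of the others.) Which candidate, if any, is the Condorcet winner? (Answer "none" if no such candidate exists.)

Ahmed

Check each pair by majority over 25 ballots:
Ekwueme–Ahmed: Ahmed 16–9.
Ekwueme–Park: Park 13–12.
Ahmed–Park: Ahmed 13–12.
Ahmed defeats every rival head-to-head and is the Condorcet winner.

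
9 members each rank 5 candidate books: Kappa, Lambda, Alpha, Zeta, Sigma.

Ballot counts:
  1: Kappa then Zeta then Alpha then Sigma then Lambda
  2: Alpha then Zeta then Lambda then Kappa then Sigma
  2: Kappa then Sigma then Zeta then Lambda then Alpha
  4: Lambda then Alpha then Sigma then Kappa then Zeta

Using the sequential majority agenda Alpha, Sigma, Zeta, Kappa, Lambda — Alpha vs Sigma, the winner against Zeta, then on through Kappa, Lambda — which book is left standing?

Lambda

Round 1: Alpha vs Sigma — 7–2, Alpha advances.
Round 2: Alpha vs Zeta — 6–3, Alpha advances.
Round 3: Alpha vs Kappa — 6–3, Alpha advances.
Round 4: Alpha vs Lambda — 3–6, Lambda advances.
Lambda survives the agenda.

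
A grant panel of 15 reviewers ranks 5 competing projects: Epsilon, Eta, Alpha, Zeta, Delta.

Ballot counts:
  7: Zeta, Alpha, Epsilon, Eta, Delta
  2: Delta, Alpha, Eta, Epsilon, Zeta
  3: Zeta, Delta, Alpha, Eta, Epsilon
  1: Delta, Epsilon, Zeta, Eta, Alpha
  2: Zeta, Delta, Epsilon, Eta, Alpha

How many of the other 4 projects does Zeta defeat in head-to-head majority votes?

Zeta against each rival (15 reviewers):
Zeta vs Epsilon: Zeta preferred on 7+3+2 = 12 ballots; Zeta wins 12–3.
Zeta vs Eta: 7+3+1+2 = 13 for Zeta, 2 for Eta — Zeta by 13–2.
Zeta vs Alpha: 7+3+1+2 = 13 for Zeta, 2 for Alpha — Zeta by 13–2.
Zeta vs Delta: 12 to 3, Zeta.
Zeta beats Epsilon, Eta, Alpha, Delta — 4 pairwise wins.

4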